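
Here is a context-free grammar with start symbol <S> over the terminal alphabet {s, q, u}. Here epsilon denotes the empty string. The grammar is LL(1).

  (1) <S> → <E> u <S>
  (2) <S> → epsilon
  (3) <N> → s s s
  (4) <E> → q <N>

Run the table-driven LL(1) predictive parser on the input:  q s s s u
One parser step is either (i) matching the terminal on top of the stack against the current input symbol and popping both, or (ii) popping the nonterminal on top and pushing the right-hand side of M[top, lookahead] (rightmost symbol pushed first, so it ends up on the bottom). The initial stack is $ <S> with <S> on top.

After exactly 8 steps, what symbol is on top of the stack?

<S>

     Stack          Input        Action
  1  $ <S>          q s s s u $  expand <S> → <E> u <S>
  2  $ <S> u <E>    q s s s u $  expand <E> → q <N>
  3  $ <S> u <N> q  q s s s u $  match q
  4  $ <S> u <N>    s s s u $    expand <N> → s s s
  5  $ <S> u s s s  s s s u $    match s
  6  $ <S> u s s    s s u $      match s
  7  $ <S> u s      s u $        match s
  8  $ <S> u        u $          match u
Stack after step 8: $ <S> (top = <S>).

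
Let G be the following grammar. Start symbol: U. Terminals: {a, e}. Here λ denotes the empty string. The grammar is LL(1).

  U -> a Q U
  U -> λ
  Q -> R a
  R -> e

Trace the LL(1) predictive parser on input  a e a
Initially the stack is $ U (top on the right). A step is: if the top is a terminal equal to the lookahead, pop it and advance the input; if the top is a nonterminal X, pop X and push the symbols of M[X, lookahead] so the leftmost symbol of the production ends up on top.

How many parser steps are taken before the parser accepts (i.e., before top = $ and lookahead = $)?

step 1: stack=$ U  input=a e a $  — expand U -> a Q U
step 2: stack=$ U Q a  input=a e a $  — match a
step 3: stack=$ U Q  input=e a $  — expand Q -> R a
step 4: stack=$ U a R  input=e a $  — expand R -> e
step 5: stack=$ U a e  input=e a $  — match e
step 6: stack=$ U a  input=a $  — match a
step 7: stack=$ U  input=$  — expand U -> λ
Accept reached after 7 steps.

7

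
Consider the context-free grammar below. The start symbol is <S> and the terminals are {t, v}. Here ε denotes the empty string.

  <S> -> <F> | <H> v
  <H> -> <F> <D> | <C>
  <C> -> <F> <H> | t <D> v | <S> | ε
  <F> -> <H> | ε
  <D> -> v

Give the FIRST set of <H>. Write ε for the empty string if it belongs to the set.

{ε, t, v}

FIRST(<D>): from <D>->v we get {v}. So FIRST(<D>) = {v}.
FIRST(<S>): from <S>-><F> we get {ε, t, v}; from <S>-><H> v we get {t, v}. So FIRST(<S>) = {ε, t, v}.
FIRST(<H>): from <H>-><F> <D> we get {t, v}; from <H>-><C> we get {ε, t, v}. So FIRST(<H>) = {ε, t, v}.
FIRST(<F>): from <F>-><H> we get {ε, t, v}; from <F>->ε we get {ε}. So FIRST(<F>) = {ε, t, v}.
FIRST(<C>): from <C>-><F> <H> we get {ε, t, v}; from <C>->t <D> v we get {t}; from <C>-><S> we get {ε, t, v}; from <C>->ε we get {ε}. So FIRST(<C>) = {ε, t, v}.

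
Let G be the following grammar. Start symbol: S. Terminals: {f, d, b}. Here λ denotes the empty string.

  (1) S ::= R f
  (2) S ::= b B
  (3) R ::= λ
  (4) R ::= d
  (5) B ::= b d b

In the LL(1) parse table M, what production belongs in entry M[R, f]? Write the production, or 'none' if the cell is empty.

R ::= λ

FIRST(R) = {λ, d}
FIRST(B) = {b}
FIRST(S) = {b, d, f}  (via R f)
FOLLOW(S) includes $ since S is the start symbol.
FOLLOW(R): in S::=R f, R is followed by f with FIRST {f}. Thus FOLLOW(R) = {f}.
For R ::= λ: FIRST(λ) = {λ}, so it goes in M[R, t] for t ∈ {}; since λ ∈ FIRST, also for every t ∈ FOLLOW(R) = {f}.
For R ::= d: FIRST(d) = {d}, so it goes in M[R, t] for t ∈ {d}.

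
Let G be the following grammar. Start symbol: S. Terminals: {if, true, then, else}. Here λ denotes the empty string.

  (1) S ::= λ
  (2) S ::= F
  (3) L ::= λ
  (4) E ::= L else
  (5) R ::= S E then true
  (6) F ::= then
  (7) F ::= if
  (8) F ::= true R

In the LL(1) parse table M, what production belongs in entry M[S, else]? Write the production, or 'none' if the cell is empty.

FIRST(L): from L::=λ we get {λ}. So FIRST(L) = {λ}.
FIRST(F): from F::=then we get {then}; from F::=if we get {if}; from F::=true R we get {true}. So FIRST(F) = {if, then, true}.
FIRST(S): from S::=λ we get {λ}; from S::=F we get {if, then, true}. So FIRST(S) = {λ, if, then, true}.
FIRST(E): from E::=L else we get {else}. So FIRST(E) = {else}.
FIRST(R): from R::=S E then true we get {else, if, then, true}. So FIRST(R) = {else, if, then, true}.
FOLLOW(S) includes $ since S is the start symbol.
FOLLOW(S): in R::=S E then true, S is followed by E then true with FIRST {else}. Thus FOLLOW(S) = {$, else}.
For S ::= λ: FIRST(λ) = {λ}, so it goes in M[S, t] for t ∈ {}; since λ ∈ FIRST, also for every t ∈ FOLLOW(S) = {$, else}.
For S ::= F: FIRST(F) = {if, then, true}, so it goes in M[S, t] for t ∈ {if, then, true}.

S ::= λ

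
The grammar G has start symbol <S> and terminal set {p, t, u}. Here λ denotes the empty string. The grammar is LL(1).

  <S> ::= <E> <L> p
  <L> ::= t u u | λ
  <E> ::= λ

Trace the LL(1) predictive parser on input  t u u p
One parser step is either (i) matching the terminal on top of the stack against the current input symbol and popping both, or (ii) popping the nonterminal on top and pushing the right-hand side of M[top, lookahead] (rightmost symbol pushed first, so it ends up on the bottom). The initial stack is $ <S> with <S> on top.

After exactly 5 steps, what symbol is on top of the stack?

u

step 1: stack=$ <S>  input=t u u p $  — expand <S> ::= <E> <L> p
step 2: stack=$ p <L> <E>  input=t u u p $  — expand <E> ::= λ
step 3: stack=$ p <L>  input=t u u p $  — expand <L> ::= t u u
step 4: stack=$ p u u t  input=t u u p $  — match t
step 5: stack=$ p u u  input=u u p $  — match u
Stack after step 5: $ p u (top = u).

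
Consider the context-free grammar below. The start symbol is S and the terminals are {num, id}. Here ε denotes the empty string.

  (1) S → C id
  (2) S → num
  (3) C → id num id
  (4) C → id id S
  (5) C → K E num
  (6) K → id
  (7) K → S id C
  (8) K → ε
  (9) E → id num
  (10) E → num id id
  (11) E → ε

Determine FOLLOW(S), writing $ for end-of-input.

{$, id, num}

FIRST(E): from E→id num we get {id}; from E→num id id we get {num}; from E→ε we get {ε}. So FIRST(E) = {ε, id, num}.
FIRST(S): from S→C id we get {id, num}; from S→num we get {num}. So FIRST(S) = {id, num}.
FIRST(K): from K→id we get {id}; from K→S id C we get {id, num}; from K→ε we get {ε}. So FIRST(K) = {ε, id, num}.
FIRST(C): from C→id num id we get {id}; from C→id id S we get {id}; from C→K E num we get {id, num}. So FIRST(C) = {id, num}.
FOLLOW(S) includes $ since S is the start symbol.
FOLLOW(K): in C→K E num, K is followed by E num with FIRST {id, num}. Thus FOLLOW(K) = {id, num}.
FOLLOW(C): in S→C id, C is followed by id with FIRST {id}; in K→S id C, the suffix after C is empty, so FOLLOW(C) ⊇ FOLLOW(K) = {id, num}. Thus FOLLOW(C) = {id, num}.
FOLLOW(S): in C→id id S, the suffix after S is empty, so FOLLOW(S) ⊇ FOLLOW(C) = {id, num}; in K→S id C, S is followed by id C with FIRST {id}. Thus FOLLOW(S) = {$, id, num}.
FOLLOW(E): in C→K E num, E is followed by num with FIRST {num}. Thus FOLLOW(E) = {num}.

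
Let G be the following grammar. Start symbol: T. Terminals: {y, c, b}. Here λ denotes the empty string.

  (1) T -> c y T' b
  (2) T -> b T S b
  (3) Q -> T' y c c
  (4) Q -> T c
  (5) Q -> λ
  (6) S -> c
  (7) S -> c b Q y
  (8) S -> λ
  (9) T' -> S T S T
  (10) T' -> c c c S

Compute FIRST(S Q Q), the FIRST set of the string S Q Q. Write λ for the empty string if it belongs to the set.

{λ, b, c}

FIRST(T) = {b, c}
FIRST(S) = {λ, c}
FIRST(T') = {b, c}  (via S T S T)
FIRST(Q) = {λ, b, c}  (via T' y c c, T c)
FIRST(S Q Q): take FIRST of each symbol in turn, carrying on past any symbol whose FIRST contains λ; result {λ, b, c}.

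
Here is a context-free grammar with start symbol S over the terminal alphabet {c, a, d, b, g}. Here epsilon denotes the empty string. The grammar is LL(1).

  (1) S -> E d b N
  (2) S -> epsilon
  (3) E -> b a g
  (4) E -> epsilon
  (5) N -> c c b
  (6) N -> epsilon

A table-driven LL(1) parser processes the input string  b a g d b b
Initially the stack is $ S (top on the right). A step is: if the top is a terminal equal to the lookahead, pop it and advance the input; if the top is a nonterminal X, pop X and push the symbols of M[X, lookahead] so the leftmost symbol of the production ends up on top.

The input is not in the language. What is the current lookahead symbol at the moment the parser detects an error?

b

     Stack          Input          Action
  1  $ S            b a g d b b $  expand S -> E d b N
  2  $ N b d E      b a g d b b $  expand E -> b a g
  3  $ N b d g a b  b a g d b b $  match b
  4  $ N b d g a    a g d b b $    match a
  5  $ N b d g      g d b b $      match g
  6  $ N b d        d b b $        match d
  7  $ N b          b b $          match b
  8  $ N            b $            error: M[N, b] is empty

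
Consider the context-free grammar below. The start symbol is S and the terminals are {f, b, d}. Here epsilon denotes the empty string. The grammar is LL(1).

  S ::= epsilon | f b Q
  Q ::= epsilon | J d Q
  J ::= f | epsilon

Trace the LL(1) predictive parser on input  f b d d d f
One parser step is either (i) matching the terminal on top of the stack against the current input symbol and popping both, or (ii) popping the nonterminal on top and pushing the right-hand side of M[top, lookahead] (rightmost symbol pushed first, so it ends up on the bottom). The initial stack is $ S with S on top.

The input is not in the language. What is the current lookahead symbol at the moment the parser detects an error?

$

step 1: stack=$ S  input=f b d d d f $  — expand S ::= f b Q
step 2: stack=$ Q b f  input=f b d d d f $  — match f
step 3: stack=$ Q b  input=b d d d f $  — match b
step 4: stack=$ Q  input=d d d f $  — expand Q ::= J d Q
step 5: stack=$ Q d J  input=d d d f $  — expand J ::= epsilon
step 6: stack=$ Q d  input=d d d f $  — match d
step 7: stack=$ Q  input=d d f $  — expand Q ::= J d Q
step 8: stack=$ Q d J  input=d d f $  — expand J ::= epsilon
step 9: stack=$ Q d  input=d d f $  — match d
step 10: stack=$ Q  input=d f $  — expand Q ::= J d Q
step 11: stack=$ Q d J  input=d f $  — expand J ::= epsilon
step 12: stack=$ Q d  input=d f $  — match d
step 13: stack=$ Q  input=f $  — expand Q ::= J d Q
step 14: stack=$ Q d J  input=f $  — expand J ::= f
step 15: stack=$ Q d f  input=f $  — match f
step 16: stack=$ Q d  input=$  — error: top is terminal d but lookahead is $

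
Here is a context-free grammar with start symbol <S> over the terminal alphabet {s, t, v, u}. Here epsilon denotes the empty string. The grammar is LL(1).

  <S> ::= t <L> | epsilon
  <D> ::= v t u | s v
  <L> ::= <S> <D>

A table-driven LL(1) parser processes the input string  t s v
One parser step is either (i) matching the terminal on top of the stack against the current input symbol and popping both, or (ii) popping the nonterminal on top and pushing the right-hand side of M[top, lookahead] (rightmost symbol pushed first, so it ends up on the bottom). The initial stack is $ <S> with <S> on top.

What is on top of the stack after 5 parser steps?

s

step 1: stack=$ <S>  input=t s v $  — expand <S> ::= t <L>
step 2: stack=$ <L> t  input=t s v $  — match t
step 3: stack=$ <L>  input=s v $  — expand <L> ::= <S> <D>
step 4: stack=$ <D> <S>  input=s v $  — expand <S> ::= epsilon
step 5: stack=$ <D>  input=s v $  — expand <D> ::= s v
Stack after step 5: $ v s (top = s).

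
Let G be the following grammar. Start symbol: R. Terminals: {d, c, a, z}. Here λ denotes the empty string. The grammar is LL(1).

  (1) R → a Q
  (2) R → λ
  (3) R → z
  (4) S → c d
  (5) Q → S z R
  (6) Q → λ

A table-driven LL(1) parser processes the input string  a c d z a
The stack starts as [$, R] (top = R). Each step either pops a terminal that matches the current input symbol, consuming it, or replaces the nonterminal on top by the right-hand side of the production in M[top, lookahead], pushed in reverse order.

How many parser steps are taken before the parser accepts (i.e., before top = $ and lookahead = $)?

10

      Stack      Input        Action
   1  $ R        a c d z a $  expand R → a Q
   2  $ Q a      a c d z a $  match a
   3  $ Q        c d z a $    expand Q → S z R
   4  $ R z S    c d z a $    expand S → c d
   5  $ R z d c  c d z a $    match c
   6  $ R z d    d z a $      match d
   7  $ R z      z a $        match z
   8  $ R        a $          expand R → a Q
   9  $ Q a      a $          match a
  10  $ Q        $            expand Q → λ
Accept reached after 10 steps.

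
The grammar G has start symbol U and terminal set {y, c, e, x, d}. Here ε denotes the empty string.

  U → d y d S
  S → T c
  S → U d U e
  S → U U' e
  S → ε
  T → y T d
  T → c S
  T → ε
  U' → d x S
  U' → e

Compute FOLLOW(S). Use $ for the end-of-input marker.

FIRST(U) = {d}
FIRST(T) = {ε, c, y}
FIRST(U') = {d, e}
FIRST(S) = {ε, c, d, y}  (via T c, U d U e, U U' e)
FOLLOW(U) includes $ since U is the start symbol.
FOLLOW(U): in S→U d U e (occurrence 1), U is followed by d U e with FIRST {d}; in S→U d U e (occurrence 2), U is followed by e with FIRST {e}; in S→U U' e, U is followed by U' e with FIRST {d, e}. Thus FOLLOW(U) = {$, d, e}.
FOLLOW(T): in S→T c, T is followed by c with FIRST {c}; in T→y T d, T is followed by d with FIRST {d}. Thus FOLLOW(T) = {c, d}.
FOLLOW(U'): in S→U U' e, U' is followed by e with FIRST {e}. Thus FOLLOW(U') = {e}.
FOLLOW(S): in U→d y d S, the suffix after S is empty, so FOLLOW(S) ⊇ FOLLOW(U) = {$, d, e}; in T→c S, the suffix after S is empty, so FOLLOW(S) ⊇ FOLLOW(T) = {c, d}; in U'→d x S, the suffix after S is empty, so FOLLOW(S) ⊇ FOLLOW(U') = {e}. Thus FOLLOW(S) = {$, c, d, e}.

{$, c, d, e}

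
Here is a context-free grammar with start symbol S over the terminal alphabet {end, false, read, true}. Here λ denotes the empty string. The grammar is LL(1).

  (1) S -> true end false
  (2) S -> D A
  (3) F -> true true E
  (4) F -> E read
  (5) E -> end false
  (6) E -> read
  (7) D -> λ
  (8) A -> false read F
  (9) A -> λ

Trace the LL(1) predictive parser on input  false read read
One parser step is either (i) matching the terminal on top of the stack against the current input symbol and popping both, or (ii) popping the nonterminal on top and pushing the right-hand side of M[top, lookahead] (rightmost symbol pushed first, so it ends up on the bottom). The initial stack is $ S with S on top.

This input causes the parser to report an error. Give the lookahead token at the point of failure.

     Stack           Input              Action
  1  $ S             false read read $  expand S -> D A
  2  $ A D           false read read $  expand D -> λ
  3  $ A             false read read $  expand A -> false read F
  4  $ F read false  false read read $  match false
  5  $ F read        read read $        match read
  6  $ F             read $             expand F -> E read
  7  $ read E        read $             expand E -> read
  8  $ read read     read $             match read
  9  $ read          $                  error: top is terminal read but lookahead is $

$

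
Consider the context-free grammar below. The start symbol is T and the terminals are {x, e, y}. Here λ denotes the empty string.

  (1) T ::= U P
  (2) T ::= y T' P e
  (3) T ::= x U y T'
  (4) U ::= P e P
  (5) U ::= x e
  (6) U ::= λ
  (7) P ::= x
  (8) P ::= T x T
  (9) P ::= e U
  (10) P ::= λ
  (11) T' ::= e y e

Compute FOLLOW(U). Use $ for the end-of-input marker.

FIRST(T'): from T'::=e y e we get {e}. So FIRST(T') = {e}.
FIRST(T): from T::=U P we get {λ, e, x, y}; from T::=y T' P e we get {y}; from T::=x U y T' we get {x}. So FIRST(T) = {λ, e, x, y}.
FIRST(P): from P::=x we get {x}; from P::=T x T we get {e, x, y}; from P::=e U we get {e}; from P::=λ we get {λ}. So FIRST(P) = {λ, e, x, y}.
FIRST(U): from U::=P e P we get {e, x, y}; from U::=x e we get {x}; from U::=λ we get {λ}. So FIRST(U) = {λ, e, x, y}.
FOLLOW(T) includes $ since T is the start symbol.
FOLLOW(T): in P::=T x T (occurrence 1), T is followed by x T with FIRST {x}; in P::=T x T (occurrence 2), the suffix after T is empty, so FOLLOW(T) ⊇ FOLLOW(P) = {$, e, x, y}. Thus FOLLOW(T) = {$, e, x, y}.
FOLLOW(T'): in T::=y T' P e, T' is followed by P e with FIRST {e, x, y}; in T::=x U y T', the suffix after T' is empty, so FOLLOW(T') ⊇ FOLLOW(T) = {$, e, x, y}. Thus FOLLOW(T') = {$, e, x, y}.
FOLLOW(U): in T::=U P, U is followed by P with FIRST {λ, e, x, y}; in T::=U P, the suffix after U is nullable, so FOLLOW(U) ⊇ FOLLOW(T) = {$, e, x, y}; in T::=x U y T', U is followed by y T' with FIRST {y}; in P::=e U, the suffix after U is empty, so FOLLOW(U) ⊇ FOLLOW(P) = {$, e, x, y}. Thus FOLLOW(U) = {$, e, x, y}.
FOLLOW(P): in T::=U P, the suffix after P is empty, so FOLLOW(P) ⊇ FOLLOW(T) = {$, e, x, y}; in T::=y T' P e, P is followed by e with FIRST {e}; in U::=P e P (occurrence 1), P is followed by e P with FIRST {e}; in U::=P e P (occurrence 2), the suffix after P is empty, so FOLLOW(P) ⊇ FOLLOW(U) = {$, e, x, y}. Thus FOLLOW(P) = {$, e, x, y}.

{$, e, x, y}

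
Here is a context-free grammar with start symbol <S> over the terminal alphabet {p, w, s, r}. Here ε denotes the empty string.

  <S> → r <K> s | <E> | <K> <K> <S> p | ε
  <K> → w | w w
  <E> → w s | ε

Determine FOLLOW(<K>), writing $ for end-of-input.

{p, r, s, w}

FIRST(<K>) = {w}
FIRST(<E>) = {ε, w}
FIRST(<S>) = {ε, r, w}  (via <E>, <K> <K> <S> p)
FOLLOW(<S>) includes $ since <S> is the start symbol.
FOLLOW(<S>): in <S>→<K> <K> <S> p, <S> is followed by p with FIRST {p}. Thus FOLLOW(<S>) = {$, p}.
FOLLOW(<K>): in <S>→r <K> s, <K> is followed by s with FIRST {s}; in <S>→<K> <K> <S> p (occurrence 1), <K> is followed by <K> <S> p with FIRST {w}; in <S>→<K> <K> <S> p (occurrence 2), <K> is followed by <S> p with FIRST {p, r, w}. Thus FOLLOW(<K>) = {p, r, s, w}.
FOLLOW(<E>): in <S>→<E>, the suffix after <E> is empty, so FOLLOW(<E>) ⊇ FOLLOW(<S>) = {$, p}. Thus FOLLOW(<E>) = {$, p}.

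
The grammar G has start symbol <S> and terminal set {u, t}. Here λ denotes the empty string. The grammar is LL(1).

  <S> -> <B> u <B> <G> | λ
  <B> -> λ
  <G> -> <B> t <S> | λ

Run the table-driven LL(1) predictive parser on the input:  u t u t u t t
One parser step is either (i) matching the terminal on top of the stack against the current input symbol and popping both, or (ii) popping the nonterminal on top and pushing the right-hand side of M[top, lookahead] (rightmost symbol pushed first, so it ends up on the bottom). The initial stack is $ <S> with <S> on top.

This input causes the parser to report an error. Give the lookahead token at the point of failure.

t

step 1: stack=$ <S>  input=u t u t u t t $  — expand <S> -> <B> u <B> <G>
step 2: stack=$ <G> <B> u <B>  input=u t u t u t t $  — expand <B> -> λ
step 3: stack=$ <G> <B> u  input=u t u t u t t $  — match u
step 4: stack=$ <G> <B>  input=t u t u t t $  — expand <B> -> λ
step 5: stack=$ <G>  input=t u t u t t $  — expand <G> -> <B> t <S>
step 6: stack=$ <S> t <B>  input=t u t u t t $  — expand <B> -> λ
step 7: stack=$ <S> t  input=t u t u t t $  — match t
step 8: stack=$ <S>  input=u t u t t $  — expand <S> -> <B> u <B> <G>
step 9: stack=$ <G> <B> u <B>  input=u t u t t $  — expand <B> -> λ
step 10: stack=$ <G> <B> u  input=u t u t t $  — match u
step 11: stack=$ <G> <B>  input=t u t t $  — expand <B> -> λ
step 12: stack=$ <G>  input=t u t t $  — expand <G> -> <B> t <S>
step 13: stack=$ <S> t <B>  input=t u t t $  — expand <B> -> λ
step 14: stack=$ <S> t  input=t u t t $  — match t
step 15: stack=$ <S>  input=u t t $  — expand <S> -> <B> u <B> <G>
step 16: stack=$ <G> <B> u <B>  input=u t t $  — expand <B> -> λ
step 17: stack=$ <G> <B> u  input=u t t $  — match u
step 18: stack=$ <G> <B>  input=t t $  — expand <B> -> λ
step 19: stack=$ <G>  input=t t $  — expand <G> -> <B> t <S>
step 20: stack=$ <S> t <B>  input=t t $  — expand <B> -> λ
step 21: stack=$ <S> t  input=t t $  — match t
step 22: stack=$ <S>  input=t $  — error: M[<S>, t] is empty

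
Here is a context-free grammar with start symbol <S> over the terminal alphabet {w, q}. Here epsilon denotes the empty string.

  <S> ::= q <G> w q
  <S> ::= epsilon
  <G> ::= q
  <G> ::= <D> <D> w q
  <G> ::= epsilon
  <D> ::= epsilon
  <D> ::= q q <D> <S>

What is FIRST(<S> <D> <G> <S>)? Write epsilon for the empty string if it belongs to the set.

FIRST(<S>): from <S>::=q <G> w q we get {q}; from <S>::=epsilon we get {epsilon}. So FIRST(<S>) = {epsilon, q}.
FIRST(<D>): from <D>::=epsilon we get {epsilon}; from <D>::=q q <D> <S> we get {q}. So FIRST(<D>) = {epsilon, q}.
FIRST(<G>): from <G>::=q we get {q}; from <G>::=<D> <D> w q we get {q, w}; from <G>::=epsilon we get {epsilon}. So FIRST(<G>) = {epsilon, q, w}.
FIRST(<S> <D> <G> <S>): take FIRST of each symbol in turn, carrying on past any symbol whose FIRST contains epsilon; result {epsilon, q, w}.

{epsilon, q, w}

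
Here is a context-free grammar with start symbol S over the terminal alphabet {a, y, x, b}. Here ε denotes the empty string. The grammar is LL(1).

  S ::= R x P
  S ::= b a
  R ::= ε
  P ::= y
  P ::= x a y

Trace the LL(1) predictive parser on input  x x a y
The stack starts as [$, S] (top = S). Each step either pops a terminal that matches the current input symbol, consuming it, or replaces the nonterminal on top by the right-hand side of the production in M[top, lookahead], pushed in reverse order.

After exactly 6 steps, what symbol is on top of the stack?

     Stack    Input      Action
  1  $ S      x x a y $  expand S ::= R x P
  2  $ P x R  x x a y $  expand R ::= ε
  3  $ P x    x x a y $  match x
  4  $ P      x a y $    expand P ::= x a y
  5  $ y a x  x a y $    match x
  6  $ y a    a y $      match a
Stack after step 6: $ y (top = y).

y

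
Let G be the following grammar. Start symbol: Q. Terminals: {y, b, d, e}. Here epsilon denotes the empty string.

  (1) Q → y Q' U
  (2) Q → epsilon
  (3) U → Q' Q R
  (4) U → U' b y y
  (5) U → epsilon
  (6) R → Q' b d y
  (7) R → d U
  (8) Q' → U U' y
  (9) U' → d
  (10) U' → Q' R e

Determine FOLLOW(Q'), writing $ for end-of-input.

FIRST(Q) = {epsilon, y}
FIRST(U) = {epsilon, d}  (via Q' Q R, U' b y y)
FIRST(R) = {d}  (via Q' b d y)
FIRST(Q') = {d}  (via U U' y)
FIRST(U') = {d}  (via Q' R e)
FOLLOW(Q) includes $ since Q is the start symbol.
FOLLOW(Q): in U→Q' Q R, Q is followed by R with FIRST {d}. Thus FOLLOW(Q) = {$, d}.
FOLLOW(Q'): in Q→y Q' U, Q' is followed by U with FIRST {epsilon, d}; in Q→y Q' U, the suffix after Q' is nullable, so FOLLOW(Q') ⊇ FOLLOW(Q) = {$, d}; in U→Q' Q R, Q' is followed by Q R with FIRST {d, y}; in R→Q' b d y, Q' is followed by b d y with FIRST {b}; in U'→Q' R e, Q' is followed by R e with FIRST {d}. Thus FOLLOW(Q') = {$, b, d, y}.
FOLLOW(U'): in U→U' b y y, U' is followed by b y y with FIRST {b}; in Q'→U U' y, U' is followed by y with FIRST {y}. Thus FOLLOW(U') = {b, y}.
FOLLOW(U): in Q→y Q' U, the suffix after U is empty, so FOLLOW(U) ⊇ FOLLOW(Q) = {$, d}; in R→d U, the suffix after U is empty, so FOLLOW(U) ⊇ FOLLOW(R) = {$, d, e}; in Q'→U U' y, U is followed by U' y with FIRST {d}. Thus FOLLOW(U) = {$, d, e}.
FOLLOW(R): in U→Q' Q R, the suffix after R is empty, so FOLLOW(R) ⊇ FOLLOW(U) = {$, d, e}; in U'→Q' R e, R is followed by e with FIRST {e}. Thus FOLLOW(R) = {$, d, e}.

{$, b, d, y}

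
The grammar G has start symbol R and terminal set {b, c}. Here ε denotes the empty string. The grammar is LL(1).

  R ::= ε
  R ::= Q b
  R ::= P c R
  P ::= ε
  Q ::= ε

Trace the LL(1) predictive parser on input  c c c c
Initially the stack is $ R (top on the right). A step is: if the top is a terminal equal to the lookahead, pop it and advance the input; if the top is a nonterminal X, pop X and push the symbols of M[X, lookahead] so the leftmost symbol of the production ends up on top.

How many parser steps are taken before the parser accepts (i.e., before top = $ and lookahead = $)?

      Stack    Input      Action
   1  $ R      c c c c $  expand R ::= P c R
   2  $ R c P  c c c c $  expand P ::= ε
   3  $ R c    c c c c $  match c
   4  $ R      c c c $    expand R ::= P c R
   5  $ R c P  c c c $    expand P ::= ε
   6  $ R c    c c c $    match c
   7  $ R      c c $      expand R ::= P c R
   8  $ R c P  c c $      expand P ::= ε
   9  $ R c    c c $      match c
  10  $ R      c $        expand R ::= P c R
  11  $ R c P  c $        expand P ::= ε
  12  $ R c    c $        match c
  13  $ R      $          expand R ::= ε
Accept reached after 13 steps.

13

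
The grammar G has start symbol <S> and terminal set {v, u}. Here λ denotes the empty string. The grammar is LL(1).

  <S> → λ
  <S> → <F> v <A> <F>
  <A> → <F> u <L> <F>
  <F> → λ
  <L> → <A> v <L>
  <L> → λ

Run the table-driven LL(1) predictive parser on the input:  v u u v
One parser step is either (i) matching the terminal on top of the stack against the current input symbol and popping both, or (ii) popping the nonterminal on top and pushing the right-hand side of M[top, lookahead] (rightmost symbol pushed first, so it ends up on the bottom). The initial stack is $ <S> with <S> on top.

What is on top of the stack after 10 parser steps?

      Stack                          Input      Action
   1  $ <S>                          v u u v $  expand <S> → <F> v <A> <F>
   2  $ <F> <A> v <F>                v u u v $  expand <F> → λ
   3  $ <F> <A> v                    v u u v $  match v
   4  $ <F> <A>                      u u v $    expand <A> → <F> u <L> <F>
   5  $ <F> <F> <L> u <F>            u u v $    expand <F> → λ
   6  $ <F> <F> <L> u                u u v $    match u
   7  $ <F> <F> <L>                  u v $      expand <L> → <A> v <L>
   8  $ <F> <F> <L> v <A>            u v $      expand <A> → <F> u <L> <F>
   9  $ <F> <F> <L> v <F> <L> u <F>  u v $      expand <F> → λ
  10  $ <F> <F> <L> v <F> <L> u      u v $      match u
Stack after step 10: $ <F> <F> <L> v <F> <L> (top = <L>).

<L>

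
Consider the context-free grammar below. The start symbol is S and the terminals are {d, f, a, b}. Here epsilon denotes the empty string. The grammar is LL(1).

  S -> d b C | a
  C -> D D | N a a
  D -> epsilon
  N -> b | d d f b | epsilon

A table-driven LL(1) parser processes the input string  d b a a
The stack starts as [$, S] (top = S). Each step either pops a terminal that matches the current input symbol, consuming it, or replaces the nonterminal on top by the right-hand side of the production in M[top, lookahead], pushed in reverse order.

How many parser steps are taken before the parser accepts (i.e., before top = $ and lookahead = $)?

7

step 1: stack=$ S  input=d b a a $  — expand S -> d b C
step 2: stack=$ C b d  input=d b a a $  — match d
step 3: stack=$ C b  input=b a a $  — match b
step 4: stack=$ C  input=a a $  — expand C -> N a a
step 5: stack=$ a a N  input=a a $  — expand N -> epsilon
step 6: stack=$ a a  input=a a $  — match a
step 7: stack=$ a  input=a $  — match a
Accept reached after 7 steps.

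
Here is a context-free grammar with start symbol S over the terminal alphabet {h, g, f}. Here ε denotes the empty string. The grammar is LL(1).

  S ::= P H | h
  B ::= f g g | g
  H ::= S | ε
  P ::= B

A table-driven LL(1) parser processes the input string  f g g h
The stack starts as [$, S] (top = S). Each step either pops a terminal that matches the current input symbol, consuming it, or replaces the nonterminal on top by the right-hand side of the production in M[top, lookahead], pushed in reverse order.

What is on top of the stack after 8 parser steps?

h

     Stack      Input      Action
  1  $ S        f g g h $  expand S ::= P H
  2  $ H P      f g g h $  expand P ::= B
  3  $ H B      f g g h $  expand B ::= f g g
  4  $ H g g f  f g g h $  match f
  5  $ H g g    g g h $    match g
  6  $ H g      g h $      match g
  7  $ H        h $        expand H ::= S
  8  $ S        h $        expand S ::= h
Stack after step 8: $ h (top = h).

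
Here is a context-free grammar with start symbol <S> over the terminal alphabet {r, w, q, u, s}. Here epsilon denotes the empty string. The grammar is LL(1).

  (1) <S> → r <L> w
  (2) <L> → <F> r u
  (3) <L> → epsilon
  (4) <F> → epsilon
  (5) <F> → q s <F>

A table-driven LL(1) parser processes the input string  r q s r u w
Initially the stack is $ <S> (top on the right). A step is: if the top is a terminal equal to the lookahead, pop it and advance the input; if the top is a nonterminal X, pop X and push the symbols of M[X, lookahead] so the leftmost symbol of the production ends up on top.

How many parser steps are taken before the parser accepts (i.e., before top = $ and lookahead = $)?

10

step 1: stack=$ <S>  input=r q s r u w $  — expand <S> → r <L> w
step 2: stack=$ w <L> r  input=r q s r u w $  — match r
step 3: stack=$ w <L>  input=q s r u w $  — expand <L> → <F> r u
step 4: stack=$ w u r <F>  input=q s r u w $  — expand <F> → q s <F>
step 5: stack=$ w u r <F> s q  input=q s r u w $  — match q
step 6: stack=$ w u r <F> s  input=s r u w $  — match s
step 7: stack=$ w u r <F>  input=r u w $  — expand <F> → epsilon
step 8: stack=$ w u r  input=r u w $  — match r
step 9: stack=$ w u  input=u w $  — match u
step 10: stack=$ w  input=w $  — match w
Accept reached after 10 steps.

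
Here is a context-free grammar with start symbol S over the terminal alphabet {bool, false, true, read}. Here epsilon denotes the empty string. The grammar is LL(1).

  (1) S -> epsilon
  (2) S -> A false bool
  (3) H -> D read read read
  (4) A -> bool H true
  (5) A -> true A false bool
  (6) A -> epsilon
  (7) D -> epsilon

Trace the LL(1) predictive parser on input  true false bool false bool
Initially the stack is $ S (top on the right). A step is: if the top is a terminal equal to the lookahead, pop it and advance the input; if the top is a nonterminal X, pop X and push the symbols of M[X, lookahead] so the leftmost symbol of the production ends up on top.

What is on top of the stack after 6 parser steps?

step 1: stack=$ S  input=true false bool false bool $  — expand S -> A false bool
step 2: stack=$ bool false A  input=true false bool false bool $  — expand A -> true A false bool
step 3: stack=$ bool false bool false A true  input=true false bool false bool $  — match true
step 4: stack=$ bool false bool false A  input=false bool false bool $  — expand A -> epsilon
step 5: stack=$ bool false bool false  input=false bool false bool $  — match false
step 6: stack=$ bool false bool  input=bool false bool $  — match bool
Stack after step 6: $ bool false (top = false).

false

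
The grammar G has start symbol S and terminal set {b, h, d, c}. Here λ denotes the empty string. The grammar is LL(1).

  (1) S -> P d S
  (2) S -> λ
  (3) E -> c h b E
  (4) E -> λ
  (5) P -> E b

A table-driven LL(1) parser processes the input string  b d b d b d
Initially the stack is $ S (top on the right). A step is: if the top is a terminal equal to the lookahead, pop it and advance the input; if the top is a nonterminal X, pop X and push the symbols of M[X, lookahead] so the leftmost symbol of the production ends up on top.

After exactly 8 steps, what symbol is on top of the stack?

b

step 1: stack=$ S  input=b d b d b d $  — expand S -> P d S
step 2: stack=$ S d P  input=b d b d b d $  — expand P -> E b
step 3: stack=$ S d b E  input=b d b d b d $  — expand E -> λ
step 4: stack=$ S d b  input=b d b d b d $  — match b
step 5: stack=$ S d  input=d b d b d $  — match d
step 6: stack=$ S  input=b d b d $  — expand S -> P d S
step 7: stack=$ S d P  input=b d b d $  — expand P -> E b
step 8: stack=$ S d b E  input=b d b d $  — expand E -> λ
Stack after step 8: $ S d b (top = b).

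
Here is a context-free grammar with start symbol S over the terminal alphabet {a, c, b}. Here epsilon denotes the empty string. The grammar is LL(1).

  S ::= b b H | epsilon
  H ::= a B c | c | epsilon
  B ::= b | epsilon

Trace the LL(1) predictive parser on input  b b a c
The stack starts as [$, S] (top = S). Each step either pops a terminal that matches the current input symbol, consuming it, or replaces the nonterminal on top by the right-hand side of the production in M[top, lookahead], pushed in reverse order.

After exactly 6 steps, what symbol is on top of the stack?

step 1: stack=$ S  input=b b a c $  — expand S ::= b b H
step 2: stack=$ H b b  input=b b a c $  — match b
step 3: stack=$ H b  input=b a c $  — match b
step 4: stack=$ H  input=a c $  — expand H ::= a B c
step 5: stack=$ c B a  input=a c $  — match a
step 6: stack=$ c B  input=c $  — expand B ::= epsilon
Stack after step 6: $ c (top = c).

c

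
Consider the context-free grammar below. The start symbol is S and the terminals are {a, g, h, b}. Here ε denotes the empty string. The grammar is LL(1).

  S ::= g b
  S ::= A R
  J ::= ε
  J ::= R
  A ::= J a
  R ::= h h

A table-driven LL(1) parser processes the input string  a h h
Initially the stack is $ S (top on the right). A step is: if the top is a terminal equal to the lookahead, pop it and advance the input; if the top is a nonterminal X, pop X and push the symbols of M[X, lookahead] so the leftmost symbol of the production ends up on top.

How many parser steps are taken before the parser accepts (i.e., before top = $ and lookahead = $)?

step 1: stack=$ S  input=a h h $  — expand S ::= A R
step 2: stack=$ R A  input=a h h $  — expand A ::= J a
step 3: stack=$ R a J  input=a h h $  — expand J ::= ε
step 4: stack=$ R a  input=a h h $  — match a
step 5: stack=$ R  input=h h $  — expand R ::= h h
step 6: stack=$ h h  input=h h $  — match h
step 7: stack=$ h  input=h $  — match h
Accept reached after 7 steps.

7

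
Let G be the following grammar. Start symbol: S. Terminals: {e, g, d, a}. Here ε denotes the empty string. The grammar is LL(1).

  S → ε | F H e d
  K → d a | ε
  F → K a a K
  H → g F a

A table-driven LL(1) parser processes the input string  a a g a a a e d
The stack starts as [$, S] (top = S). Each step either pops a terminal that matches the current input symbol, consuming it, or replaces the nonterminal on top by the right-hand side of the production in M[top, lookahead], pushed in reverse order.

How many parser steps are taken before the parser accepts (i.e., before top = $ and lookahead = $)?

16

      Stack            Input              Action
   1  $ S              a a g a a a e d $  expand S → F H e d
   2  $ d e H F        a a g a a a e d $  expand F → K a a K
   3  $ d e H K a a K  a a g a a a e d $  expand K → ε
   4  $ d e H K a a    a a g a a a e d $  match a
   5  $ d e H K a      a g a a a e d $    match a
   6  $ d e H K        g a a a e d $      expand K → ε
   7  $ d e H          g a a a e d $      expand H → g F a
   8  $ d e a F g      g a a a e d $      match g
   9  $ d e a F        a a a e d $        expand F → K a a K
  10  $ d e a K a a K  a a a e d $        expand K → ε
  11  $ d e a K a a    a a a e d $        match a
  12  $ d e a K a      a a e d $          match a
  13  $ d e a K        a e d $            expand K → ε
  14  $ d e a          a e d $            match a
  15  $ d e            e d $              match e
  16  $ d              d $                match d
Accept reached after 16 steps.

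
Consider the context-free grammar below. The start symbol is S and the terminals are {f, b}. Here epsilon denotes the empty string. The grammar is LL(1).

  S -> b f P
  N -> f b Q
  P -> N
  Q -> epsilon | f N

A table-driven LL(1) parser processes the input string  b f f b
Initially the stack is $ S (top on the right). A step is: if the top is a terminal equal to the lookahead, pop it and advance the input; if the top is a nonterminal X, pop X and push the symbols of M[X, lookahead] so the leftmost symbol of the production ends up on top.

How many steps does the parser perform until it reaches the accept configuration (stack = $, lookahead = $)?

step 1: stack=$ S  input=b f f b $  — expand S -> b f P
step 2: stack=$ P f b  input=b f f b $  — match b
step 3: stack=$ P f  input=f f b $  — match f
step 4: stack=$ P  input=f b $  — expand P -> N
step 5: stack=$ N  input=f b $  — expand N -> f b Q
step 6: stack=$ Q b f  input=f b $  — match f
step 7: stack=$ Q b  input=b $  — match b
step 8: stack=$ Q  input=$  — expand Q -> epsilon
Accept reached after 8 steps.

8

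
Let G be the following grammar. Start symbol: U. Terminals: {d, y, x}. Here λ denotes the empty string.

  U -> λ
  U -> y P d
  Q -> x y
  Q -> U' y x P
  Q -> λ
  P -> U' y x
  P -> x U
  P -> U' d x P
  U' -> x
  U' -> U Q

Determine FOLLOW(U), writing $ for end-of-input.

FIRST(U) = {λ, y}
FIRST(Q) = {λ, x, y}  (via U' y x P)
FIRST(U') = {λ, x, y}  (via U Q)
FIRST(P) = {d, x, y}  (via U' y x, U' d x P)
FOLLOW(U) includes $ since U is the start symbol.
FOLLOW(U'): in Q->U' y x P, U' is followed by y x P with FIRST {y}; in P->U' y x, U' is followed by y x with FIRST {y}; in P->U' d x P, U' is followed by d x P with FIRST {d}. Thus FOLLOW(U') = {d, y}.
FOLLOW(Q): in U'->U Q, the suffix after Q is empty, so FOLLOW(Q) ⊇ FOLLOW(U') = {d, y}. Thus FOLLOW(Q) = {d, y}.
FOLLOW(P): in U->y P d, P is followed by d with FIRST {d}; in Q->U' y x P, the suffix after P is empty, so FOLLOW(P) ⊇ FOLLOW(Q) = {d, y}; in P->U' d x P, the suffix after P is empty (adds nothing new). Thus FOLLOW(P) = {d, y}.
FOLLOW(U): in P->x U, the suffix after U is empty, so FOLLOW(U) ⊇ FOLLOW(P) = {d, y}; in U'->U Q, U is followed by Q with FIRST {λ, x, y}; in U'->U Q, the suffix after U is nullable, so FOLLOW(U) ⊇ FOLLOW(U') = {d, y}. Thus FOLLOW(U) = {$, d, x, y}.

{$, d, x, y}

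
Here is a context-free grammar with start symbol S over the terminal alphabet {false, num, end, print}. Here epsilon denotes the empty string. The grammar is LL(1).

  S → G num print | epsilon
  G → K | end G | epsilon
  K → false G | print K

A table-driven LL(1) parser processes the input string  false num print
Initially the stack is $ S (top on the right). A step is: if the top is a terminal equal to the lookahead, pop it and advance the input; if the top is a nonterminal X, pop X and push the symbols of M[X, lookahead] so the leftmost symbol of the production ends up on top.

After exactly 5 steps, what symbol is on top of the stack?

num

step 1: stack=$ S  input=false num print $  — expand S → G num print
step 2: stack=$ print num G  input=false num print $  — expand G → K
step 3: stack=$ print num K  input=false num print $  — expand K → false G
step 4: stack=$ print num G false  input=false num print $  — match false
step 5: stack=$ print num G  input=num print $  — expand G → epsilon
Stack after step 5: $ print num (top = num).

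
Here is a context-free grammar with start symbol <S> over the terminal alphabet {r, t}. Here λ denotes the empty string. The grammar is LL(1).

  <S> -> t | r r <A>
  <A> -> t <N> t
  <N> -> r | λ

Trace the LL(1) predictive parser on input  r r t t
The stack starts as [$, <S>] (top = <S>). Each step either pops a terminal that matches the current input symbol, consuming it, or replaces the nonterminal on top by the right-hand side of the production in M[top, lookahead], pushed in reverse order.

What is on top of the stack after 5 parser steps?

step 1: stack=$ <S>  input=r r t t $  — expand <S> -> r r <A>
step 2: stack=$ <A> r r  input=r r t t $  — match r
step 3: stack=$ <A> r  input=r t t $  — match r
step 4: stack=$ <A>  input=t t $  — expand <A> -> t <N> t
step 5: stack=$ t <N> t  input=t t $  — match t
Stack after step 5: $ t <N> (top = <N>).

<N>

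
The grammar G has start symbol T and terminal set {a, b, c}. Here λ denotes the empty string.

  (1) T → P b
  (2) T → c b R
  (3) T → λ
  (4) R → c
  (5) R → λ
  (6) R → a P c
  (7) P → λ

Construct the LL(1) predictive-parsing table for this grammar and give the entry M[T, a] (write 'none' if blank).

none

FIRST(R): from R→c we get {c}; from R→λ we get {λ}; from R→a P c we get {a}. So FIRST(R) = {λ, a, c}.
FIRST(P): from P→λ we get {λ}. So FIRST(P) = {λ}.
FIRST(T): from T→P b we get {b}; from T→c b R we get {c}; from T→λ we get {λ}. So FIRST(T) = {λ, b, c}.
FOLLOW(T) includes $ since T is the start symbol.
FOLLOW(T): T appears on no right-hand side. Thus FOLLOW(T) = {$}.
For T → P b: FIRST(P b) = {b}, so it goes in M[T, t] for t ∈ {b}.
For T → c b R: FIRST(c b R) = {c}, so it goes in M[T, t] for t ∈ {c}.
For T → λ: FIRST(λ) = {λ}, so it goes in M[T, t] for t ∈ {}; since λ ∈ FIRST, also for every t ∈ FOLLOW(T) = {$}.
None of these place a production in M[T, a].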